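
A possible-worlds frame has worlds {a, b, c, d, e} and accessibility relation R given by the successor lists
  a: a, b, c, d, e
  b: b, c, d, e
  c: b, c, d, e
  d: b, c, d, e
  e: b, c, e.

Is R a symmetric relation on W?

No

Symmetric: no — a R b but not b R a.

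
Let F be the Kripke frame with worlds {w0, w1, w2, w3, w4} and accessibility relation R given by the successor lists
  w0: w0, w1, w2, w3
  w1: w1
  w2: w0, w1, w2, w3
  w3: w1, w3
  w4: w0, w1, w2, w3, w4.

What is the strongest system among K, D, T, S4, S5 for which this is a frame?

Serial (axiom D): yes — every world has a successor (e.g. w0 R w0).
Reflexive (axiom T): yes — every world is R-related to itself.
Transitive (axiom 4): yes — every two-step R-path is closed by a direct edge.
Euclidean (axiom 5): no — w0 R w1 and w0 R w2, but not w1 R w2.
So F validates K, D, T, S4; S5 would additionally require R to be Euclidean. The strongest is S4.

S4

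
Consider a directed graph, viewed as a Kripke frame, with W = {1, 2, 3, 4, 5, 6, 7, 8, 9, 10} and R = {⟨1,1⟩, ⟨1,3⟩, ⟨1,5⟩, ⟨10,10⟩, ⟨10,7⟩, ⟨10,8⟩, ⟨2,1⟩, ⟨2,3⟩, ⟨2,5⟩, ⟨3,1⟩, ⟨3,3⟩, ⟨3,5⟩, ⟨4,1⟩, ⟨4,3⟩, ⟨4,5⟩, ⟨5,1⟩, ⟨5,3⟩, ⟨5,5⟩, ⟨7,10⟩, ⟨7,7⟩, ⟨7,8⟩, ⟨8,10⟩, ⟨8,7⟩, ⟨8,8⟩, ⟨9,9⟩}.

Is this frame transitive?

Transitive: yes — every two-step R-path is closed by a direct edge.

Yes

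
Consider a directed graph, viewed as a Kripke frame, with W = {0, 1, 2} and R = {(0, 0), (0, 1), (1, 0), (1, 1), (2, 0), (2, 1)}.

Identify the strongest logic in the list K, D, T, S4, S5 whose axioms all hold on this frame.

D

Serial (axiom D): yes — every world has a successor (e.g. 0 R 0).
Reflexive (axiom T): no — 2 is not related to itself.
Transitive (axiom 4): yes — every two-step R-path is closed by a direct edge.
Euclidean (axiom 5): yes — any two successors of a common world are R-related.
So F validates K, D; T would additionally require R to be reflexive. The strongest is D.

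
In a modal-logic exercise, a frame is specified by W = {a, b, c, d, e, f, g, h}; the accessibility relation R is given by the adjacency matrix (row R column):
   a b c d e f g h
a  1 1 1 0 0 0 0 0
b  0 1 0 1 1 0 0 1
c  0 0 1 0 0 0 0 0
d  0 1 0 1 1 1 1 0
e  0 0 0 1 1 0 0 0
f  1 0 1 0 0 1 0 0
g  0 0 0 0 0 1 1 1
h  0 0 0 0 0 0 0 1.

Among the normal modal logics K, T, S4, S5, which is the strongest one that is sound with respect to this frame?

Reflexive (axiom T): yes — every world is R-related to itself.
Transitive (axiom 4): no — a R b and b R d, but not a R d.
Euclidean (axiom 5): no — a R b and a R c, but not b R c.
So F validates K, T; S4 would additionally require R to be transitive. The strongest is T.

T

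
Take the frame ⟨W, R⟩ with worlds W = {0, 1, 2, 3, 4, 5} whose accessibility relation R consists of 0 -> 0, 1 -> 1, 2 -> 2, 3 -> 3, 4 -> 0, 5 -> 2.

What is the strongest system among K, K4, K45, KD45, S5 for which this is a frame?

KD45

Transitive (axiom 4): yes — every two-step R-path is closed by a direct edge.
Euclidean (axiom 5): yes — any two successors of a common world are R-related.
Serial (axiom D): yes — every world has a successor (e.g. 0 R 0).
Reflexive (axiom T): no — 4 is not related to itself.
So F validates K, K4, K45, KD45; S5 would additionally require R to be reflexive. The strongest is KD45.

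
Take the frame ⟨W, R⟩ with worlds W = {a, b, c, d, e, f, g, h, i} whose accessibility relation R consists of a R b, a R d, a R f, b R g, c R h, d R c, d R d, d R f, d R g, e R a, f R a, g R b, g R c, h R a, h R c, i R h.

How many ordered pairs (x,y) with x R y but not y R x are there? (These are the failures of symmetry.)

Enumerating: (a,b), (a,d), (d,c), (d,f), (d,g), (e,a), (g,c), (h,a), (i,h).

9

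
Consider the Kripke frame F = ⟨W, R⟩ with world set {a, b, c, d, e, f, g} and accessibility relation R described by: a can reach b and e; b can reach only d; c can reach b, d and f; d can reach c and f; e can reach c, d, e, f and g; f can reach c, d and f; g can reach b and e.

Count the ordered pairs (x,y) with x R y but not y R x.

8

Enumerating: (a,b), (a,e), (b,d), (c,b), (e,c), (e,d), (e,f), (g,b).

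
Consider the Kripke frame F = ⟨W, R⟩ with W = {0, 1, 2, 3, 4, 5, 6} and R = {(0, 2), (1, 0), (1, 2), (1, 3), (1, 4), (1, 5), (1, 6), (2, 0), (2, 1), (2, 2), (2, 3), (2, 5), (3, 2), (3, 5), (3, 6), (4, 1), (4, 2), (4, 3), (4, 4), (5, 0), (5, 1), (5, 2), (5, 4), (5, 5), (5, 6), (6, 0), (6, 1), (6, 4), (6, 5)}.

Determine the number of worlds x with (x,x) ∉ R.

Enumerating: 0, 1, 3, 6.

4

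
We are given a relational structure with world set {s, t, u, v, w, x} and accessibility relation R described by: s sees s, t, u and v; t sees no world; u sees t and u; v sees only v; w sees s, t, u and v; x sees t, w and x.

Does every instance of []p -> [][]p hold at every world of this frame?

No

By correspondence theory, 4 is valid on a frame iff R is transitive.
Transitive: no — x R w and w R s, but not x R s.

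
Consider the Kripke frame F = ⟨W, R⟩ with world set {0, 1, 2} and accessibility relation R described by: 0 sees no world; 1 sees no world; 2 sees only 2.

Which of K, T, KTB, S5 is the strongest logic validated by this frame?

Reflexive (axiom T): no — 0 is not related to itself.
Symmetric (axiom B): yes — every pair in R has its reverse in R.
Euclidean (axiom 5): yes — any two successors of a common world are R-related.
So F validates K; T would additionally require R to be reflexive. The strongest is K.

K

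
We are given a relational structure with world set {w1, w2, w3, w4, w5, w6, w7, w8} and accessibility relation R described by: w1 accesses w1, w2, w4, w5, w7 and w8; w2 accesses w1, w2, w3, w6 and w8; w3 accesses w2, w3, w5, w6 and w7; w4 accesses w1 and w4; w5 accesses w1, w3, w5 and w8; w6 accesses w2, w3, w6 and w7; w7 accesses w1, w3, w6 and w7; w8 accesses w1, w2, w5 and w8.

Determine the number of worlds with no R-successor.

R is serial; there are no such worlds.

0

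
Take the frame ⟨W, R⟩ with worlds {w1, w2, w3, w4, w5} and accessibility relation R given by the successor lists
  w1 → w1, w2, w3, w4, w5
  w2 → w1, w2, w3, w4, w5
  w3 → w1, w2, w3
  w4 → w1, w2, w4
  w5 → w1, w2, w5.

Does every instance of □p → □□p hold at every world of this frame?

No

The schema 4 characterises exactly the transitive frames.
Transitive: no — w3 R w1 and w1 R w4, but not w3 R w4.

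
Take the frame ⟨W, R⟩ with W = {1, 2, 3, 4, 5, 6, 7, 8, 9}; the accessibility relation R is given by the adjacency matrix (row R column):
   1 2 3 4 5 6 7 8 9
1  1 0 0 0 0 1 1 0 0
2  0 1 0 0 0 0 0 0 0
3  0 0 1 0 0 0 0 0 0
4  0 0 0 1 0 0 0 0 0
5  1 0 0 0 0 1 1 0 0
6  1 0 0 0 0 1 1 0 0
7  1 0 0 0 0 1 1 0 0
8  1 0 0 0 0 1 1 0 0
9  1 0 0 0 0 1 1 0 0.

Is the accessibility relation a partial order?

No

Reflexive: no — 5 is not related to itself.
Transitive: yes — every two-step R-path is closed by a direct edge.
Antisymmetric: no — 1 R 6 and 6 R 1 with 1 ≠ 6.
So R is not a partial order.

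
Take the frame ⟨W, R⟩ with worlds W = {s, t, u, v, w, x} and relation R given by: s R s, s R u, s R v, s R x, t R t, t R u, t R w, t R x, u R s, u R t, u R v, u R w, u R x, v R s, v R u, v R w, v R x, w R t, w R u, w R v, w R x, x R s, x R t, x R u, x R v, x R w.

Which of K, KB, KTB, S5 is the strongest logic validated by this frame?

Symmetric (axiom B): yes — every pair in R has its reverse in R.
Reflexive (axiom T): no — u is not related to itself.
Euclidean (axiom 5): no — u R s and u R t, but not s R t.
So F validates K, KB; KTB would additionally require R to be reflexive. The strongest is KB.

KB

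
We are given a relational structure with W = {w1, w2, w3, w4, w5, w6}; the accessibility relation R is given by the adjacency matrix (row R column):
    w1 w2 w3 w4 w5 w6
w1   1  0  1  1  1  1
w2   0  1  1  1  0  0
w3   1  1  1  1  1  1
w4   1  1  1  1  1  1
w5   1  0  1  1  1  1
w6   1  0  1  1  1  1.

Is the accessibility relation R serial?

Yes

Serial: yes — every world has a successor (e.g. w1 R w1).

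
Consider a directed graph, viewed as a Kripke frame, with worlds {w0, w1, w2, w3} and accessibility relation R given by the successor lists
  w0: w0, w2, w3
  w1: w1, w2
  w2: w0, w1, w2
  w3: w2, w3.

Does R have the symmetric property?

No

Symmetric: no — w0 R w3 but not w3 R w0.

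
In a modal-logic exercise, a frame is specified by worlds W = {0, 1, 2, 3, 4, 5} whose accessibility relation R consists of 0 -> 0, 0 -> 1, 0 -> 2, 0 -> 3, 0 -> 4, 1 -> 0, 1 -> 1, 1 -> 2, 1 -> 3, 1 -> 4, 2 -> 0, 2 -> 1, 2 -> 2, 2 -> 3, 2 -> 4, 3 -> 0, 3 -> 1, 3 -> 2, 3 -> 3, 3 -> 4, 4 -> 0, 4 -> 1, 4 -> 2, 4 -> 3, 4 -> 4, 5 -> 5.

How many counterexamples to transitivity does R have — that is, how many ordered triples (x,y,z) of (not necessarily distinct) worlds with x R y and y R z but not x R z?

0

R is transitive; there are no such tuples.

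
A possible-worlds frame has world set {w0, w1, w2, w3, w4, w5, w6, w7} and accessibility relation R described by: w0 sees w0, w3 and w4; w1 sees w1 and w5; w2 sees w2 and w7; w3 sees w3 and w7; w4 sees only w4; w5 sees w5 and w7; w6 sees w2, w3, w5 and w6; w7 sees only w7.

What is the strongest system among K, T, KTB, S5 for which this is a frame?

T

Reflexive (axiom T): yes — every world is R-related to itself.
Symmetric (axiom B): no — w0 R w3 but not w3 R w0.
Euclidean (axiom 5): no — w0 R w3 and w0 R w4, but not w3 R w4.
So F validates K, T; KTB would additionally require R to be symmetric. The strongest is T.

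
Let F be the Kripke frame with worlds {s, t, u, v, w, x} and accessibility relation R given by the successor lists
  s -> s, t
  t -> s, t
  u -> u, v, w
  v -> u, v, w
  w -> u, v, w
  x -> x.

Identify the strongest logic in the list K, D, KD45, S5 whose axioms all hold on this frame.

Serial (axiom D): yes — every world has a successor (e.g. s R s).
Euclidean (axiom 5): yes — any two successors of a common world are R-related.
Transitive (axiom 4): yes — every two-step R-path is closed by a direct edge.
Reflexive (axiom T): yes — every world is R-related to itself.
So F validates K, D, KD45, S5. The strongest is S5.

S5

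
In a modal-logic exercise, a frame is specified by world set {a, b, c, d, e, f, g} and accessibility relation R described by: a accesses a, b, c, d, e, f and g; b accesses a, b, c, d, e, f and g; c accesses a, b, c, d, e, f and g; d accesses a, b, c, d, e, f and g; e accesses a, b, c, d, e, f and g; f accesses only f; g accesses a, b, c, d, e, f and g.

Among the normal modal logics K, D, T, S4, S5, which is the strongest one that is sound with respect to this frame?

S4

Serial (axiom D): yes — every world has a successor (e.g. a R a).
Reflexive (axiom T): yes — every world is R-related to itself.
Transitive (axiom 4): yes — every two-step R-path is closed by a direct edge.
Euclidean (axiom 5): no — a R f and a R b, but not f R b.
So F validates K, D, T, S4; S5 would additionally require R to be Euclidean. The strongest is S4.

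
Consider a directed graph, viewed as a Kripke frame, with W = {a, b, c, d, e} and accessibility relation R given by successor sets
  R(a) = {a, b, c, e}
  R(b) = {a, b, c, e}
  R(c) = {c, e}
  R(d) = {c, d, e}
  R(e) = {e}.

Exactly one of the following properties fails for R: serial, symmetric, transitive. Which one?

Serial: yes — every world has a successor (e.g. a R a).
Symmetric: no — a R c but not c R a.
Transitive: yes — every two-step R-path is closed by a direct edge.
Only symmetric fails.

symmetric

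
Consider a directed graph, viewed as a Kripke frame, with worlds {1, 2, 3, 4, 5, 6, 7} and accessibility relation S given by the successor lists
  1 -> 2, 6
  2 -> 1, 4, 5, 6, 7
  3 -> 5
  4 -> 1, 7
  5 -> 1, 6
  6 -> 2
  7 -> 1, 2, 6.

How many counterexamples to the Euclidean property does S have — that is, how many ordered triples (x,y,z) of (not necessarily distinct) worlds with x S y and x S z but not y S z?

32

Enumerating: (1,2,2), (1,6,6), (2,1,1), (2,1,4), (2,1,5), (2,1,7), (2,4,4), (2,4,5), (2,4,6), (2,5,4), (2,5,5), (2,5,7), … and 20 more.
Total: 32.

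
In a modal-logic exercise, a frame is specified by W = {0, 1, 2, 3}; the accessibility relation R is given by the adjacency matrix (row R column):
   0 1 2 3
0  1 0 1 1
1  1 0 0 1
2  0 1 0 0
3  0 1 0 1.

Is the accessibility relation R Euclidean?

Euclidean: no — 0 R 2 and 0 R 3, but not 2 R 3.

No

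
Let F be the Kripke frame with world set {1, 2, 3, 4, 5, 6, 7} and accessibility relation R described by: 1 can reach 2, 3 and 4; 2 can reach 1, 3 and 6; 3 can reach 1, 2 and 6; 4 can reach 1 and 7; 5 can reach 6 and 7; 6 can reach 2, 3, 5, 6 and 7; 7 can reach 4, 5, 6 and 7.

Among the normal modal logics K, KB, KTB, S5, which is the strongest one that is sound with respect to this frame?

KB

Symmetric (axiom B): yes — every pair in R has its reverse in R.
Reflexive (axiom T): no — 1 is not related to itself.
Euclidean (axiom 5): no — 1 R 2 and 1 R 4, but not 2 R 4.
So F validates K, KB; KTB would additionally require R to be reflexive. The strongest is KB.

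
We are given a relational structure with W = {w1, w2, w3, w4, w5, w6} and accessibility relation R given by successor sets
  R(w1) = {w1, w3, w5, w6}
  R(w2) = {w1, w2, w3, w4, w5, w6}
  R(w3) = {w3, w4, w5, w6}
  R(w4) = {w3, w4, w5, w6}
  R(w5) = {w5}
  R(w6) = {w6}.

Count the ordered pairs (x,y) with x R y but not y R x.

Enumerating: (w1,w3), (w1,w5), (w1,w6), (w2,w1), (w2,w3), (w2,w4), (w2,w5), (w2,w6), (w3,w5), (w3,w6), (w4,w5), (w4,w6).

12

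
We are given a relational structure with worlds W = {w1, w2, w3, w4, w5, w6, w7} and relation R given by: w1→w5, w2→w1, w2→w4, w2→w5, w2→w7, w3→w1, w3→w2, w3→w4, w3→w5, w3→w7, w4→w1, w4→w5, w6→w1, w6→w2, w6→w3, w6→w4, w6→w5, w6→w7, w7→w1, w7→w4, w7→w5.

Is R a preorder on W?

Reflexive: no — w1 is not related to itself.
Transitive: yes — every two-step R-path is closed by a direct edge.
So R is not a preorder.

No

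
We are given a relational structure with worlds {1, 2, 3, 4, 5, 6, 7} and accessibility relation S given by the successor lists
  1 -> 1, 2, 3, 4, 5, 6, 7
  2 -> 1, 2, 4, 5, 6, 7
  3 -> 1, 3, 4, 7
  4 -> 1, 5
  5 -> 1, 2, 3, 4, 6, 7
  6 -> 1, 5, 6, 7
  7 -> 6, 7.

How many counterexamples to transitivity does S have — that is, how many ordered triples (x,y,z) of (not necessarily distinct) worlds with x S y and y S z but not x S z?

Enumerating: (2,1,3), (2,5,3), (3,1,2), (3,1,5), (3,1,6), (3,4,5), (3,7,6), (4,1,2), (4,1,3), (4,1,4), (4,1,6), (4,1,7), … and 17 more.
Total: 29.

29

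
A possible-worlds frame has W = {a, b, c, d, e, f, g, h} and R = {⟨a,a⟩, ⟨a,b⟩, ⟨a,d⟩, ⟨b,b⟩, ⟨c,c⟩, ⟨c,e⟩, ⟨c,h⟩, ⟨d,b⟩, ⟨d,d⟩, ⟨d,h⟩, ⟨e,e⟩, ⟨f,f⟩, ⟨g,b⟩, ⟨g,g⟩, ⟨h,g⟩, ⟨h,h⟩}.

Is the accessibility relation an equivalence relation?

Reflexive: yes — every world is R-related to itself.
Symmetric: no — a R b but not b R a.
Transitive: no — a R d and d R h, but not a R h.
So R is not an equivalence relation.

No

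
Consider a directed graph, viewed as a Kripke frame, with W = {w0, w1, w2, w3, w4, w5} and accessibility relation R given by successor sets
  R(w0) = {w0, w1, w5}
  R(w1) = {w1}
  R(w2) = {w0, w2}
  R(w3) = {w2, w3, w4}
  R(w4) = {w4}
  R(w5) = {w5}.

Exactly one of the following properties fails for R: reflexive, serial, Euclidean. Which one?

Euclidean

Reflexive: yes — every world is R-related to itself.
Serial: yes — every world has a successor (e.g. w0 R w0).
Euclidean: no — w0 R w1 and w0 R w5, but not w1 R w5.
Only Euclidean fails.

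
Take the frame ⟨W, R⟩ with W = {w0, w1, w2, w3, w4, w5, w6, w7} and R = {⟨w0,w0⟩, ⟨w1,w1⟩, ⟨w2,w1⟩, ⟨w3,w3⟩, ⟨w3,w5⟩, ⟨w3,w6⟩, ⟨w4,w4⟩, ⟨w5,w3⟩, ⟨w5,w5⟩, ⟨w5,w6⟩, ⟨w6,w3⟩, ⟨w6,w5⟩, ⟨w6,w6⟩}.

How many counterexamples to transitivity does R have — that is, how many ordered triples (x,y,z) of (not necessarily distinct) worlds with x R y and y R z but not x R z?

0

R is transitive; there are no such tuples.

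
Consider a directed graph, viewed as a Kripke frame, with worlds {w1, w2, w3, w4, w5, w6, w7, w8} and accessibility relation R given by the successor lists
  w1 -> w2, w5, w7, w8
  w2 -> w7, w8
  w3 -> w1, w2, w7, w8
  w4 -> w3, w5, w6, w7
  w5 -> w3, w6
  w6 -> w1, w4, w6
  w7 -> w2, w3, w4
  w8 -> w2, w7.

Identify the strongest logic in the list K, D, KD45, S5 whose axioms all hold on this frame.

Serial (axiom D): yes — every world has a successor (e.g. w1 R w2).
Euclidean (axiom 5): no — w1 R w2 and w1 R w5, but not w2 R w5.
Transitive (axiom 4): no — w1 R w5 and w5 R w3, but not w1 R w3.
Reflexive (axiom T): no — w1 is not related to itself.
So F validates K, D; KD45 would additionally require R to be Euclidean and transitive. The strongest is D.

D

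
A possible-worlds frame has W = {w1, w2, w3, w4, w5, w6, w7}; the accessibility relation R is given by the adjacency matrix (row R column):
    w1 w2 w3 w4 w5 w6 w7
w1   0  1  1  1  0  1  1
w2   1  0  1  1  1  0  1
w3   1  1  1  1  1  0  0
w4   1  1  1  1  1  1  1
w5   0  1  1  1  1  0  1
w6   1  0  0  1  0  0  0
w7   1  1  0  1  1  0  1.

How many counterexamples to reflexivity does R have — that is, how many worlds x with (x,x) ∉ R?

3

Enumerating: w1, w2, w6.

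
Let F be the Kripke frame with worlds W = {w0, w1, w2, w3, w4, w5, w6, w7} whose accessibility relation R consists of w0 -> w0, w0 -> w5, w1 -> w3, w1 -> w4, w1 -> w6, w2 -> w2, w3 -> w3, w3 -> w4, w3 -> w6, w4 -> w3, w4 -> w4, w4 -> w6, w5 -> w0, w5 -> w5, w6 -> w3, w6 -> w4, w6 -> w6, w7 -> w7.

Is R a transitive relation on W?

Yes

Transitive: yes — every two-step R-path is closed by a direct edge.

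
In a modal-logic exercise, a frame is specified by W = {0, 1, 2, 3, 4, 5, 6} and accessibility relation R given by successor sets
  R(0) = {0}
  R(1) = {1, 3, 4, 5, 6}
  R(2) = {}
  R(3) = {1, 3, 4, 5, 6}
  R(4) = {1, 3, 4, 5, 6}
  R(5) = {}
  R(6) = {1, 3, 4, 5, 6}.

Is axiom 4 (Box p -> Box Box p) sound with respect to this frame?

By correspondence theory, 4 is valid on a frame iff R is transitive.
Transitive: yes — every two-step R-path is closed by a direct edge.

Yes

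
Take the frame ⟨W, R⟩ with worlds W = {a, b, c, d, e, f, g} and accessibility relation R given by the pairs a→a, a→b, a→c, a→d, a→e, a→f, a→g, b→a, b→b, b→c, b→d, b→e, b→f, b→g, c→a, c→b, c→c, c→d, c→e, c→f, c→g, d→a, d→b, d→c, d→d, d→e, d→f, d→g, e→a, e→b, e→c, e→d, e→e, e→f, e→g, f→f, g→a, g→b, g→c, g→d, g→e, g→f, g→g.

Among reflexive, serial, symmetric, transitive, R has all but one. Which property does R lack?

Reflexive: yes — every world is R-related to itself.
Serial: yes — every world has a successor (e.g. a R a).
Symmetric: no — a R f but not f R a.
Transitive: yes — every two-step R-path is closed by a direct edge.
Only symmetric fails.

symmetric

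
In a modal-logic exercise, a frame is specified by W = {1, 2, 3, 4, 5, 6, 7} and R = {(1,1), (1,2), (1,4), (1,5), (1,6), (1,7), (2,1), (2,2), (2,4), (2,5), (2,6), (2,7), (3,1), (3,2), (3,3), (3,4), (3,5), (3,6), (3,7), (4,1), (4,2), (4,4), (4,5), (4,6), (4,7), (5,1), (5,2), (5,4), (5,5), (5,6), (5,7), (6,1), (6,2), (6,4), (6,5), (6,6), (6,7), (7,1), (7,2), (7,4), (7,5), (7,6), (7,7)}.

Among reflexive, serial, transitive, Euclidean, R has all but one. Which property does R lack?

Euclidean

Reflexive: yes — every world is R-related to itself.
Serial: yes — every world has a successor (e.g. 1 R 1).
Transitive: yes — every two-step R-path is closed by a direct edge.
Euclidean: no — 3 R 1 and 3 R 3, but not 1 R 3.
Only Euclidean fails.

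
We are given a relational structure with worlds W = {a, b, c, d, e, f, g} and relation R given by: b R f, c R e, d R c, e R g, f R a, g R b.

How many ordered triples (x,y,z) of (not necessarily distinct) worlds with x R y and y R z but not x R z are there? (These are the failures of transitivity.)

Enumerating: (b,f,a), (c,e,g), (d,c,e), (e,g,b), (g,b,f).

5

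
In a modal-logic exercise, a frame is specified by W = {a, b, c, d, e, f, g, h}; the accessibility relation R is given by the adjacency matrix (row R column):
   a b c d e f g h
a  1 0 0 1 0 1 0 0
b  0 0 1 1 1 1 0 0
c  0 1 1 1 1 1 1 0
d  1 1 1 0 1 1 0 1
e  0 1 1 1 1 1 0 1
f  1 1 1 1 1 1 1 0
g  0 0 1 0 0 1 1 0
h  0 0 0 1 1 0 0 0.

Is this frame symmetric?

Symmetric: yes — every pair in R has its reverse in R.

Yes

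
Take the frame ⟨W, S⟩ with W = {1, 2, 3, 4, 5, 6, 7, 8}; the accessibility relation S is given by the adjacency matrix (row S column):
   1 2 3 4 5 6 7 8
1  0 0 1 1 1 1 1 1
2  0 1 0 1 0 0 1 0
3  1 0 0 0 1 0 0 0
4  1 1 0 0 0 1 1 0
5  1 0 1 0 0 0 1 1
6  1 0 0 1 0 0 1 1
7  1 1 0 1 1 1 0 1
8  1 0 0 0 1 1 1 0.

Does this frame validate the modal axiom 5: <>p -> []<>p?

No

Axiom 5 corresponds to the accessibility relation being Euclidean.
Euclidean: no — 1 S 3 and 1 S 4, but not 3 S 4.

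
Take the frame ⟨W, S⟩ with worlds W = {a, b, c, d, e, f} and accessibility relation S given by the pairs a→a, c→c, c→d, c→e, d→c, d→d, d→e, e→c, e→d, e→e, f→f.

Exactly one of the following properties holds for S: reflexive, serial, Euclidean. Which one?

Euclidean

Reflexive: no — b is not related to itself.
Serial: no — b has no S-successor.
Euclidean: yes — any two successors of a common world are S-related.
Only Euclidean holds.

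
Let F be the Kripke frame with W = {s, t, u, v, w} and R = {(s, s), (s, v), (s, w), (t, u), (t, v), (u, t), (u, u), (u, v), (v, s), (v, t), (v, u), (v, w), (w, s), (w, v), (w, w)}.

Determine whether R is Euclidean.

Euclidean: no — v R s and v R t, but not s R t.

No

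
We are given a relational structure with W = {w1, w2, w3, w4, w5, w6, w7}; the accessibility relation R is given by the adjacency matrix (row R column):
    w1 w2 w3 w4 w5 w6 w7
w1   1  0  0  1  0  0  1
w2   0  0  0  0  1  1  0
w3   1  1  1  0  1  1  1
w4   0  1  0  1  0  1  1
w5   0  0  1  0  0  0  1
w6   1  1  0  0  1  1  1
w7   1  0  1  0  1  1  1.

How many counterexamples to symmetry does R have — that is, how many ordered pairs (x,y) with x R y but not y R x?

10

Enumerating: (w1,w4), (w2,w5), (w3,w1), (w3,w2), (w3,w6), (w4,w2), (w4,w6), (w4,w7), (w6,w1), (w6,w5).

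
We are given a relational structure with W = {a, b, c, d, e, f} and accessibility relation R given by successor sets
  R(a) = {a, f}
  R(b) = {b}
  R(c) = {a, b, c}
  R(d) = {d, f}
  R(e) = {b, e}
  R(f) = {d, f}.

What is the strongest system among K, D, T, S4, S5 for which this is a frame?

T

Serial (axiom D): yes — every world has a successor (e.g. a R a).
Reflexive (axiom T): yes — every world is R-related to itself.
Transitive (axiom 4): no — a R f and f R d, but not a R d.
Euclidean (axiom 5): no — c R a and c R b, but not a R b.
So F validates K, D, T; S4 would additionally require R to be transitive. The strongest is T.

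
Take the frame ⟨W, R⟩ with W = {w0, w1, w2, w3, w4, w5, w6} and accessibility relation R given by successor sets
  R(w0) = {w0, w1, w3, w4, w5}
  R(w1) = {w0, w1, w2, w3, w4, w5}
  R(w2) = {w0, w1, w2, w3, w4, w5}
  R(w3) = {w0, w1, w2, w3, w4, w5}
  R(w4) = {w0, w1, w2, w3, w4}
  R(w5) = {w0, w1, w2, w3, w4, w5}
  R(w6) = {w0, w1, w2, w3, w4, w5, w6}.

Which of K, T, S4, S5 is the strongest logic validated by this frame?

T

Reflexive (axiom T): yes — every world is R-related to itself.
Transitive (axiom 4): no — w0 R w1 and w1 R w2, but not w0 R w2.
Euclidean (axiom 5): no — w0 R w4 and w0 R w5, but not w4 R w5.
So F validates K, T; S4 would additionally require R to be transitive. The strongest is T.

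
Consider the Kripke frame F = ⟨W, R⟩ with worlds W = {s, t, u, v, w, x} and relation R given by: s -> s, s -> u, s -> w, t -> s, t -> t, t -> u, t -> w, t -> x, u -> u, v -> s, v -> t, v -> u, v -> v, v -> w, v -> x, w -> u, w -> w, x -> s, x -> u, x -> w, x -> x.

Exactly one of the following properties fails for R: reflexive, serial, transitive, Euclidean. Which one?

Euclidean

Reflexive: yes — every world is R-related to itself.
Serial: yes — every world has a successor (e.g. s R s).
Transitive: yes — every two-step R-path is closed by a direct edge.
Euclidean: no — s R u and s R w, but not u R w.
Only Euclidean fails.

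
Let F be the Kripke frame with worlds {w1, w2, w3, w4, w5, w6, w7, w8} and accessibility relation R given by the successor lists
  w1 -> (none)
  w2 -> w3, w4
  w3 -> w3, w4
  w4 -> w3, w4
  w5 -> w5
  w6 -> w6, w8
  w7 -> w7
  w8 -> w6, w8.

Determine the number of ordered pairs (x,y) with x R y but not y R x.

2

Enumerating: (w2,w3), (w2,w4).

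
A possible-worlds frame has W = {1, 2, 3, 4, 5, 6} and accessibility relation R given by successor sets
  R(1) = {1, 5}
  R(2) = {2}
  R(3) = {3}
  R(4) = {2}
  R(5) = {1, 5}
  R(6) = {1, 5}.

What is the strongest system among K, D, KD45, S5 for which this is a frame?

KD45

Serial (axiom D): yes — every world has a successor (e.g. 1 R 1).
Euclidean (axiom 5): yes — any two successors of a common world are R-related.
Transitive (axiom 4): yes — every two-step R-path is closed by a direct edge.
Reflexive (axiom T): no — 4 is not related to itself.
So F validates K, D, KD45; S5 would additionally require R to be reflexive. The strongest is KD45.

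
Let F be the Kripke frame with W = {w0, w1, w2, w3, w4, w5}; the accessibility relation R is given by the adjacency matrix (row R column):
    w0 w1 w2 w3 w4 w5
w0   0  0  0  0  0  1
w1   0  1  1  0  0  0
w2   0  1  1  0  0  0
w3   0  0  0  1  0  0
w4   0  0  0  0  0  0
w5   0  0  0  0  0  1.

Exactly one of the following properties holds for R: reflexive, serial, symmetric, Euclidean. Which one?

Euclidean

Reflexive: no — w0 is not related to itself.
Serial: no — w4 has no R-successor.
Symmetric: no — w0 R w5 but not w5 R w0.
Euclidean: yes — any two successors of a common world are R-related.
Only Euclidean holds.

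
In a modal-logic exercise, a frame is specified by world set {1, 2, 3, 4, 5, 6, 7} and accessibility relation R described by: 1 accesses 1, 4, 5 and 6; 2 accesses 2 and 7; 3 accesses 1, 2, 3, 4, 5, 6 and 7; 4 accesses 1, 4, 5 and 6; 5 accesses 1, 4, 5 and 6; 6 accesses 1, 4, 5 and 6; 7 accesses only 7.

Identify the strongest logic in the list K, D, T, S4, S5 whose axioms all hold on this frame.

S4

Serial (axiom D): yes — every world has a successor (e.g. 1 R 1).
Reflexive (axiom T): yes — every world is R-related to itself.
Transitive (axiom 4): yes — every two-step R-path is closed by a direct edge.
Euclidean (axiom 5): no — 3 R 1 and 3 R 2, but not 1 R 2.
So F validates K, D, T, S4; S5 would additionally require R to be Euclidean. The strongest is S4.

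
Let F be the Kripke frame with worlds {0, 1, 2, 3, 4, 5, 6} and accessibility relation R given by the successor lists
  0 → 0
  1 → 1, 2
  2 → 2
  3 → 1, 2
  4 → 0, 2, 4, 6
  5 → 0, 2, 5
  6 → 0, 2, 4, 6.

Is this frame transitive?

Yes

Transitive: yes — every two-step R-path is closed by a direct edge.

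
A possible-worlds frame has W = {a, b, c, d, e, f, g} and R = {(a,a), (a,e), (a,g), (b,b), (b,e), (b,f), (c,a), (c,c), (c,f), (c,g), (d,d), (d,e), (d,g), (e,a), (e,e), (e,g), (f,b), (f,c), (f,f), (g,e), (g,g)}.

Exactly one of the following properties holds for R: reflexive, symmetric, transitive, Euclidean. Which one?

reflexive

Reflexive: yes — every world is R-related to itself.
Symmetric: no — a R g but not g R a.
Transitive: no — b R e and e R a, but not b R a.
Euclidean: no — b R e and b R f, but not e R f.
Only reflexive holds.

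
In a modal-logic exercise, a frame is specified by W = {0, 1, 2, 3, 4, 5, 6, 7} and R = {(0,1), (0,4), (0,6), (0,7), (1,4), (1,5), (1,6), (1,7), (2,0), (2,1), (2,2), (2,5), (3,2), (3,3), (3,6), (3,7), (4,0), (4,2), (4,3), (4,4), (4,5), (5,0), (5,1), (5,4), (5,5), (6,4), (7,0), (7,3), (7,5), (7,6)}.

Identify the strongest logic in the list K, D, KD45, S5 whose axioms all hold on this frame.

D

Serial (axiom D): yes — every world has a successor (e.g. 0 R 1).
Euclidean (axiom 5): no — 0 R 4 and 0 R 1, but not 4 R 1.
Transitive (axiom 4): no — 0 R 1 and 1 R 5, but not 0 R 5.
Reflexive (axiom T): no — 0 is not related to itself.
So F validates K, D; KD45 would additionally require R to be Euclidean and transitive. The strongest is D.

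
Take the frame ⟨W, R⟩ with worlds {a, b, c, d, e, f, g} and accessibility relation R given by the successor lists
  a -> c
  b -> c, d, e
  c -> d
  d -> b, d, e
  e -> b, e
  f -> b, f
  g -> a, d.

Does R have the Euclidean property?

No

Euclidean: no — b R c and b R e, but not c R e.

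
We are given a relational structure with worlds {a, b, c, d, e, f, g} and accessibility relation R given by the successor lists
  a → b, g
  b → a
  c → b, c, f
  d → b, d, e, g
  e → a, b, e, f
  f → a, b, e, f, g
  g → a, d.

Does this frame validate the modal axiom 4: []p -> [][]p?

The schema 4 characterises exactly the transitive frames.
Transitive: no — a R g and g R d, but not a R d.

No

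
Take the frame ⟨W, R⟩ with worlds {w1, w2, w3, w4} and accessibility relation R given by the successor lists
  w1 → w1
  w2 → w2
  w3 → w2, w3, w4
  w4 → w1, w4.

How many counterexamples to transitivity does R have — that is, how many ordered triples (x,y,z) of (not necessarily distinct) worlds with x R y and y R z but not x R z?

1

Enumerating: (w3,w4,w1).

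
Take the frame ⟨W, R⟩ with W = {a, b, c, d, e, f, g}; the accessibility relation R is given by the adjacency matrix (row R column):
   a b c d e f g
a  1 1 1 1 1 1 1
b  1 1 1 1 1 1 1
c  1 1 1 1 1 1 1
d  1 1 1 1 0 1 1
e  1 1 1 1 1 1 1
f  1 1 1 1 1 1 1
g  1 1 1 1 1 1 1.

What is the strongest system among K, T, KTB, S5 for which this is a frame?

Reflexive (axiom T): yes — every world is R-related to itself.
Symmetric (axiom B): no — e R d but not d R e.
Euclidean (axiom 5): no — a R d and a R e, but not d R e.
So F validates K, T; KTB would additionally require R to be symmetric. The strongest is T.

T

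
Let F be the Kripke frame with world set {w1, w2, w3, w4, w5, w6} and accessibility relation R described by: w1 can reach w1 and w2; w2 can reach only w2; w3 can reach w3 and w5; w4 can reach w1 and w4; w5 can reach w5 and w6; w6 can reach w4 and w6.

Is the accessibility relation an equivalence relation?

Reflexive: yes — every world is R-related to itself.
Symmetric: no — w1 R w2 but not w2 R w1.
Transitive: no — w3 R w5 and w5 R w6, but not w3 R w6.
So R is not an equivalence relation.

No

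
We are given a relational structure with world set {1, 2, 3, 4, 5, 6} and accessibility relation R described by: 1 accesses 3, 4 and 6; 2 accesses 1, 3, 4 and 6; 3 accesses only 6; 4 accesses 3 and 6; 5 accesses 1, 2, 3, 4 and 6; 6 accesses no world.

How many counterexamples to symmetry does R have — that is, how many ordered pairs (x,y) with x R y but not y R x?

15

Enumerating: (1,3), (1,4), (1,6), (2,1), (2,3), (2,4), (2,6), (3,6), (4,3), (4,6), (5,1), (5,2), (5,3), (5,4), (5,6).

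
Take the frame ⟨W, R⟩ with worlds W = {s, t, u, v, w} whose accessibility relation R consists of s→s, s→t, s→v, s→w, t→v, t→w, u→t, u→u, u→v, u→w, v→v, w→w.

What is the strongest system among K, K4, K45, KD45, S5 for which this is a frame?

K4

Transitive (axiom 4): yes — every two-step R-path is closed by a direct edge.
Euclidean (axiom 5): no — s R v and s R t, but not v R t.
Serial (axiom D): yes — every world has a successor (e.g. s R s).
Reflexive (axiom T): no — t is not related to itself.
So F validates K, K4; K45 would additionally require R to be Euclidean. The strongest is K4.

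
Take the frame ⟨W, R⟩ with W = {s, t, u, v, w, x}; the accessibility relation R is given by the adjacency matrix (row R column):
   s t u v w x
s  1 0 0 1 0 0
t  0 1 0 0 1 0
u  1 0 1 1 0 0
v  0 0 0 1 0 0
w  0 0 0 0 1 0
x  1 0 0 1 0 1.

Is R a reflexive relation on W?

Reflexive: yes — every world is R-related to itself.

Yes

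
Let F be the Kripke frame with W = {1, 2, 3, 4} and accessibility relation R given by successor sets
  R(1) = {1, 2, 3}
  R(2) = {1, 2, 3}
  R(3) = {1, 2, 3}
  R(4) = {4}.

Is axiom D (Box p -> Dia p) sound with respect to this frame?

Yes

Axiom D corresponds to the accessibility relation being serial.
Serial: yes — every world has a successor (e.g. 1 R 1).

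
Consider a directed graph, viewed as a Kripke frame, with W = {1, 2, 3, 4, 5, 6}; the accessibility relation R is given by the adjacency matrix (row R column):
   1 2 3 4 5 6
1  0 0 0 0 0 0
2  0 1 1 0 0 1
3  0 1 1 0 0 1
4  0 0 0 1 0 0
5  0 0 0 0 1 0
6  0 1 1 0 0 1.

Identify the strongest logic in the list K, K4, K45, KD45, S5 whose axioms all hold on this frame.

Transitive (axiom 4): yes — every two-step R-path is closed by a direct edge.
Euclidean (axiom 5): yes — any two successors of a common world are R-related.
Serial (axiom D): no — 1 has no R-successor.
Reflexive (axiom T): no — 1 is not related to itself.
So F validates K, K4, K45; KD45 would additionally require R to be serial. The strongest is K45.

K45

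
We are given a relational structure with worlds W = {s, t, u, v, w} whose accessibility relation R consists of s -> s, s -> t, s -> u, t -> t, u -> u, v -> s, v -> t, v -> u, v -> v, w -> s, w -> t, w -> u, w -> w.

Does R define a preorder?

Reflexive: yes — every world is R-related to itself.
Transitive: yes — every two-step R-path is closed by a direct edge.
So R is a preorder.

Yes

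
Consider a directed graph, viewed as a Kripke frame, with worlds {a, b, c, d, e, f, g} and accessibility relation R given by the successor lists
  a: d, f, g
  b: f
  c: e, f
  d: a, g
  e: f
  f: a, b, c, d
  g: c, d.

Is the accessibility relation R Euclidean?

No

Euclidean: no — a R d and a R f, but not d R f.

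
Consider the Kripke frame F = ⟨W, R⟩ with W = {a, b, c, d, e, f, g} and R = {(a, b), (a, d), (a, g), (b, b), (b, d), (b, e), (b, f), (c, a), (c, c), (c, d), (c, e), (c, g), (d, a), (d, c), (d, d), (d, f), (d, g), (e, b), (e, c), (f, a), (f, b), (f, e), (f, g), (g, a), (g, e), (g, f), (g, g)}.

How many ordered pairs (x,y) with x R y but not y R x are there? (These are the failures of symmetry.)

9

Enumerating: (a,b), (b,d), (c,a), (c,g), (d,f), (d,g), (f,a), (f,e), (g,e).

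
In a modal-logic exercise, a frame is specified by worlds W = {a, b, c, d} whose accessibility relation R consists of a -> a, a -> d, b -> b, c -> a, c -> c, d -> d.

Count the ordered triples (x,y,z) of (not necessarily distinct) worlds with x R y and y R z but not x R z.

1

Enumerating: (c,a,d).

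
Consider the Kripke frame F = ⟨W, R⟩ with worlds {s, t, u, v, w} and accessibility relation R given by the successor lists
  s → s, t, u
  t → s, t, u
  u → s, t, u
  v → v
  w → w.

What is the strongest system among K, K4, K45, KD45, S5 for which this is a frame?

Transitive (axiom 4): yes — every two-step R-path is closed by a direct edge.
Euclidean (axiom 5): yes — any two successors of a common world are R-related.
Serial (axiom D): yes — every world has a successor (e.g. s R s).
Reflexive (axiom T): yes — every world is R-related to itself.
So F validates K, K4, K45, KD45, S5. The strongest is S5.

S5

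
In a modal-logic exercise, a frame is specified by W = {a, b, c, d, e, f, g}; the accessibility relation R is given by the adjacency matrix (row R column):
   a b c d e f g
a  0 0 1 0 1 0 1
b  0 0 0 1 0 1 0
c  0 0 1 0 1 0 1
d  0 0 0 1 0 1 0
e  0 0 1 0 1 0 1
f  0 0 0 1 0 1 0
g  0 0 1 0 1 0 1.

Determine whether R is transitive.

Yes

Transitive: yes — every two-step R-path is closed by a direct edge.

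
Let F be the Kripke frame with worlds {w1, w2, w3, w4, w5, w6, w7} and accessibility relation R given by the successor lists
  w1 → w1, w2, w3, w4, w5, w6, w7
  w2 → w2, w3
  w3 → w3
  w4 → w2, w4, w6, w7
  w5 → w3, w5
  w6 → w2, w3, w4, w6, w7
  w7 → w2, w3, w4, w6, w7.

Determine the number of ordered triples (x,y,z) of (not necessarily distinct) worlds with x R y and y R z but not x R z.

Enumerating: (w4,w2,w3), (w4,w6,w3), (w4,w7,w3).

3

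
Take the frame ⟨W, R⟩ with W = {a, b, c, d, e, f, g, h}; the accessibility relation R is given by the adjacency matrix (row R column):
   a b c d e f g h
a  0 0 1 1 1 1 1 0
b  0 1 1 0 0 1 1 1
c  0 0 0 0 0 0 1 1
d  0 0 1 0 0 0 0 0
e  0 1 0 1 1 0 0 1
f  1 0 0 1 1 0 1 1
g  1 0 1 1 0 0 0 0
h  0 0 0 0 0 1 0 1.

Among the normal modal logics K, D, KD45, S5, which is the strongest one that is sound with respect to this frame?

Serial (axiom D): yes — every world has a successor (e.g. a R c).
Euclidean (axiom 5): no — a R c and a R d, but not c R d.
Transitive (axiom 4): no — a R c and c R h, but not a R h.
Reflexive (axiom T): no — a is not related to itself.
So F validates K, D; KD45 would additionally require R to be Euclidean and transitive. The strongest is D.

D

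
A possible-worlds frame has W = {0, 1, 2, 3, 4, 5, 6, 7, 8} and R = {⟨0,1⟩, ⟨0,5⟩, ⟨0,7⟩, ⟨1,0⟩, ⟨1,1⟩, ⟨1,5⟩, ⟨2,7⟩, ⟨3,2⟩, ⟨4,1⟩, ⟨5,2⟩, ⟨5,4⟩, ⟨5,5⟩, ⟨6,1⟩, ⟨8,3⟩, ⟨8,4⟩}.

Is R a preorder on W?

No

Reflexive: no — 0 is not related to itself.
Transitive: no — 0 R 5 and 5 R 2, but not 0 R 2.
So R is not a preorder.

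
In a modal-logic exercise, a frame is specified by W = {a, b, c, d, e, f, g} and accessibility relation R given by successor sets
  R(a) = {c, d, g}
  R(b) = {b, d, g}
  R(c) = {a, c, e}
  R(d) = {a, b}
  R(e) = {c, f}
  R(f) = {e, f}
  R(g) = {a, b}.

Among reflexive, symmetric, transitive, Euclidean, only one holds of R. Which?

symmetric

Reflexive: no — a is not related to itself.
Symmetric: yes — every pair in R has its reverse in R.
Transitive: no — a R c and c R e, but not a R e.
Euclidean: no — a R c and a R d, but not c R d.
Only symmetric holds.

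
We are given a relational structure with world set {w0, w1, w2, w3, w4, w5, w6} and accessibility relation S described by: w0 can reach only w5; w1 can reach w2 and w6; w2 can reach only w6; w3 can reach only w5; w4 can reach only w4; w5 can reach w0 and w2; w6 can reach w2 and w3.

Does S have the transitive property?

No

Transitive: no — w0 S w5 and w5 S w2, but not w0 S w2.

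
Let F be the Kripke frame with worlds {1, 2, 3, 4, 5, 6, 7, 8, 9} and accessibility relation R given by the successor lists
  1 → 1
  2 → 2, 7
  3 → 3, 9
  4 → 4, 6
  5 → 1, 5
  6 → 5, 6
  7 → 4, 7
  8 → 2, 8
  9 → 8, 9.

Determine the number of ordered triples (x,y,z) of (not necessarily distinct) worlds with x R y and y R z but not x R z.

7

Enumerating: (2,7,4), (3,9,8), (4,6,5), (6,5,1), (7,4,6), (8,2,7), (9,8,2).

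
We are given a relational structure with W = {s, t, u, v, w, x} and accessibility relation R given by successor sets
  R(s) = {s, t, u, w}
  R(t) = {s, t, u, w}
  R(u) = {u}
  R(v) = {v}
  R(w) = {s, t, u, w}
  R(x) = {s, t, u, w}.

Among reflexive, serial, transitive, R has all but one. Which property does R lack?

Reflexive: no — x is not related to itself.
Serial: yes — every world has a successor (e.g. s R s).
Transitive: yes — every two-step R-path is closed by a direct edge.
Only reflexive fails.

reflexive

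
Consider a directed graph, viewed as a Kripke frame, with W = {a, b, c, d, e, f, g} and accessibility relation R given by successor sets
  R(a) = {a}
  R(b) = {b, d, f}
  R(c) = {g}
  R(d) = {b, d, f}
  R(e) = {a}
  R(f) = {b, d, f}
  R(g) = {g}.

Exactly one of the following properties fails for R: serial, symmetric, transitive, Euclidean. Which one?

symmetric

Serial: yes — every world has a successor (e.g. a R a).
Symmetric: no — c R g but not g R c.
Transitive: yes — every two-step R-path is closed by a direct edge.
Euclidean: yes — any two successors of a common world are R-related.
Only symmetric fails.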